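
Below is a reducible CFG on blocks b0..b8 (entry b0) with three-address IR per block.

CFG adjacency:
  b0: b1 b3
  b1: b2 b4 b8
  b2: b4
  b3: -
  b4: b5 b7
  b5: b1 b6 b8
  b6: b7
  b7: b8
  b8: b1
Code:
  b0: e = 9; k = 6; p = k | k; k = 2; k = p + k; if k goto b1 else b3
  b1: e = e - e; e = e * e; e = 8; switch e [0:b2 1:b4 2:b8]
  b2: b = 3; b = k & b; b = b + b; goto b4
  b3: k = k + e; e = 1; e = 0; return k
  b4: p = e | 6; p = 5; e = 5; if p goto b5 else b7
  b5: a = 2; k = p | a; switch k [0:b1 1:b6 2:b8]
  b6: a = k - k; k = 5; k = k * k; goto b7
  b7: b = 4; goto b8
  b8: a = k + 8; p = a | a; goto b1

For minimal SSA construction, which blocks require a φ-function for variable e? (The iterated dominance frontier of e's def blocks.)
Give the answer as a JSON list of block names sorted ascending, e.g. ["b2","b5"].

Answer: ["b1", "b8"]

Derivation:
idom tree: b1←b0 b2←b1 b3←b0 b4←b1 b5←b4 b6←b5 b7←b4 b8←b1
Join-block Dom:
  b1: preds {b0,b5,b8}: {b0} ∩ {b0,b1,b4,b5} ∩ {b0,b1,b8} = {b0}; idom=b0
  b4: preds {b1,b2}: {b0,b1} ∩ {b0,b1,b2} = {b0,b1}; idom=b1
  b7: preds {b4,b6}: {b0,b1,b4} ∩ {b0,b1,b4,b5,b6} = {b0,b1,b4}; idom=b4
  b8: preds {b1,b5,b7}: {b0,b1} ∩ {b0,b1,b4,b5} ∩ {b0,b1,b4,b7} = {b0,b1}; idom=b1

DF walk-up:
  join b1 pred b0: · stop@b0
  join b1 pred b5: b5→b4→b1 stop@b0
  join b1 pred b8: b8→b1 stop@b0
  join b4 pred b1: · stop@b1
  join b4 pred b2: b2 stop@b1
  join b7 pred b4: · stop@b4
  join b7 pred b6: b6→b5 stop@b4
  join b8 pred b1: · stop@b1
  join b8 pred b5: b5→b4 stop@b1
  join b8 pred b7: b7→b4 stop@b1
  b0 → ∅
  b1 → {b1}
  b2 → {b4}
  b3 → ∅
  b4 → {b1,b8}
  b5 → {b1,b7,b8}
  b6 → {b7}
  b7 → {b8}
  b8 → {b1}

φ for e: defs {b0,b1,b3,b4}
  DF⁺ = {b1,b8}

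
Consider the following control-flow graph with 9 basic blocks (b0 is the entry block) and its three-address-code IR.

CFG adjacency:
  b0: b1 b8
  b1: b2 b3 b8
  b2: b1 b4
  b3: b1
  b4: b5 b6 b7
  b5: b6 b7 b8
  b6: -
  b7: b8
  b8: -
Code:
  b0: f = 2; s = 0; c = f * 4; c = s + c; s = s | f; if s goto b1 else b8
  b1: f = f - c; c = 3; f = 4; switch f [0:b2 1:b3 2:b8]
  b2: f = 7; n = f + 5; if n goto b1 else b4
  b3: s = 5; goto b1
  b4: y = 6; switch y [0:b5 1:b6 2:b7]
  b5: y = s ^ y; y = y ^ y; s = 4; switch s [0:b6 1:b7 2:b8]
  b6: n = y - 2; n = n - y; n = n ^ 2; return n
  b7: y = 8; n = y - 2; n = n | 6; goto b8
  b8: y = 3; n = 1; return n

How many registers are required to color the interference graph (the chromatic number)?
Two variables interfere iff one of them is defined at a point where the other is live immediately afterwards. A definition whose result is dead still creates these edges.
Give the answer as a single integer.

Answer: 4

Analysis:
Per-block:
  b0: def={c,f,s} ue=∅
  b1: def={c,f} ue={c,f}
  b2: def={f,n} ue=∅
  b3: def={s} ue=∅
  b4: def={y} ue=∅
  b5: def={s,y} ue={s,y}
  b6: def={n} ue={y}
  b7: def={n,y} ue=∅
  b8: def={n,y} ue=∅

Liveness:
  b0: in=∅ out={c,f,s}
  b1: in={c,f,s} out={c,f,s}
  b2: in={c,s} out={c,f,s}
  b3: in={c,f} out={c,f,s}
  b4: in={s} out={s,y}
  b5: in={s,y} out={y}
  b6: in={y} out=∅
  b7: in=∅ out=∅
  b8: in=∅ out=∅

Interference:
  c: {f,n,s}
  f: {c,n,s}
  n: {c,f,s,y}
  s: {c,f,n,y}
  y: {n,s}

Registers:
  clique {c,f,n,s} ⇒ need ≥ 4
  4-colouring: r0={n}  r1={s}  r2={c,y}  r3={f}
  χ = 4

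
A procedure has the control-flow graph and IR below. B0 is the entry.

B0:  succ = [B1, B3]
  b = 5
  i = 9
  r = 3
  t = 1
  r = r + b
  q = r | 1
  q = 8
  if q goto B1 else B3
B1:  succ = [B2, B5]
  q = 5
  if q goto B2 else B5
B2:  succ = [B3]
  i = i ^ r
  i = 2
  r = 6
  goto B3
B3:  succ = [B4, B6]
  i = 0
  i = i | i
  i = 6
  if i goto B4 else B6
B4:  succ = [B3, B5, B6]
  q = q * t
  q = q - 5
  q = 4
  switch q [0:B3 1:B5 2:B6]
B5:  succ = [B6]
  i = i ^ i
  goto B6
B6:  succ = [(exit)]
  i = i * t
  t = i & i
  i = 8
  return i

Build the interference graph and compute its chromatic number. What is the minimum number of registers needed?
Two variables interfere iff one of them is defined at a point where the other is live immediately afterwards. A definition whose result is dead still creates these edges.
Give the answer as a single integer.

Answer: 4

Analysis:
def/use:
  B0 def {b,i,q,r,t} use ∅
  B1 def {q} use ∅
  B2 def {i,r} use {i,r}
  B3 def {i} use ∅
  B4 def {q} use {q,t}
  B5 def {i} use {i}
  B6 def {i,t} use {i,t}

Backward fixpoint:
  B0: in=∅ out={i,q,r,t}
  B1: in={i,r,t} out={i,q,r,t}
  B2: in={i,q,r,t} out={q,t}
  B3: in={q,t} out={i,q,t}
  B4: in={i,q,t} out={i,q,t}
  B5: in={i,t} out={i,t}
  B6: in={i,t} out=∅

Interfere edges:
  b: {i,r,t}
  i: {b,q,r,t}
  q: {i,r,t}
  r: {b,i,q,t}
  t: {b,i,q,r}

Colouring:
  clique {b,i,r,t} ⇒ need ≥ 4
  assign b→R3 i→R0 q→R3 r→R1 t→R2 — no edge inside a register ⇒ χ ≤ 4
  χ = 4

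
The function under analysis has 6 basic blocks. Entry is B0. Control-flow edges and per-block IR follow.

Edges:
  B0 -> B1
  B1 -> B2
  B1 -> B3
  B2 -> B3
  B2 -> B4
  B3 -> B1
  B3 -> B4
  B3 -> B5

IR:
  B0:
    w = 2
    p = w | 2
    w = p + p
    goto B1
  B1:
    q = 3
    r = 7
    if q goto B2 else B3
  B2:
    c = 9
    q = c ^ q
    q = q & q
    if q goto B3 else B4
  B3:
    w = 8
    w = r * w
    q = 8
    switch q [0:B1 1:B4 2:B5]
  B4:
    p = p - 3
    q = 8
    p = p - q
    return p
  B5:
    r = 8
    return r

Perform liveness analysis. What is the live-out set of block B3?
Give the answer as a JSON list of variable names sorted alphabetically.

def/use:
  B0: {p,w} / ∅
  B1: {q,r} / ∅
  B2: {c,q} / {q}
  B3: {q,w} / {r}
  B4: {p,q} / {p}
  B5: {r} / ∅

Live sets:
  B0 li=∅ lo={p}
  B1 li={p} lo={p,q,r}
  B2 li={p,q,r} lo={p,r}
  B3 li={p,r} lo={p}
  B4 li={p} lo=∅
  B5 li=∅ lo=∅

live-out(B3) = ["p"]

Answer: ["p"]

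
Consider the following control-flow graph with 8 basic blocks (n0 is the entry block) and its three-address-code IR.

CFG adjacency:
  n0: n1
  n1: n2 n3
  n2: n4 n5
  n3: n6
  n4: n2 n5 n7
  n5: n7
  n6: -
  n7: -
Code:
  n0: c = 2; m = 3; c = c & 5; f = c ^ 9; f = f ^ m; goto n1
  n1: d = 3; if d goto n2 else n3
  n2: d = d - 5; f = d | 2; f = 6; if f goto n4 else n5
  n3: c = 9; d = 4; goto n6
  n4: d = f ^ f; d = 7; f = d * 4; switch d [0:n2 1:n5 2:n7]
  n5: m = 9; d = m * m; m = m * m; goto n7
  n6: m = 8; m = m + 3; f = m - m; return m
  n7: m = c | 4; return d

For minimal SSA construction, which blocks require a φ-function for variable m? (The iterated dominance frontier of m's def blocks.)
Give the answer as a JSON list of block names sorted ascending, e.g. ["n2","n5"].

idom tree: n1←n0 n2←n1 n3←n1 n4←n2 n5←n2 n6←n3 n7←n2
Join-block Dom:
  n2: preds {n1,n4}: {n0,n1} ∩ {n0,n1,n2,n4} = {n0,n1}; idom=n1
  n5: preds {n2,n4}: {n0,n1,n2} ∩ {n0,n1,n2,n4} = {n0,n1,n2}; idom=n2
  n7: preds {n4,n5}: {n0,n1,n2,n4} ∩ {n0,n1,n2,n5} = {n0,n1,n2}; idom=n2

Frontier:
  n2←n1: walk · to n1
  n2←n4: walk n4→n2 to n1
  n5←n2: walk · to n2
  n5←n4: walk n4 to n2
  n7←n4: walk n4 to n2
  n7←n5: walk n5 to n2
  DF(n0)=∅
  DF(n1)=∅
  DF(n2)={n2}
  DF(n3)=∅
  DF(n4)={n2,n5,n7}
  DF(n5)={n7}
  DF(n6)=∅
  DF(n7)=∅

φ for m: defs {n0,n5,n6,n7}
  DF⁺ = {n7}

Answer: ["n7"]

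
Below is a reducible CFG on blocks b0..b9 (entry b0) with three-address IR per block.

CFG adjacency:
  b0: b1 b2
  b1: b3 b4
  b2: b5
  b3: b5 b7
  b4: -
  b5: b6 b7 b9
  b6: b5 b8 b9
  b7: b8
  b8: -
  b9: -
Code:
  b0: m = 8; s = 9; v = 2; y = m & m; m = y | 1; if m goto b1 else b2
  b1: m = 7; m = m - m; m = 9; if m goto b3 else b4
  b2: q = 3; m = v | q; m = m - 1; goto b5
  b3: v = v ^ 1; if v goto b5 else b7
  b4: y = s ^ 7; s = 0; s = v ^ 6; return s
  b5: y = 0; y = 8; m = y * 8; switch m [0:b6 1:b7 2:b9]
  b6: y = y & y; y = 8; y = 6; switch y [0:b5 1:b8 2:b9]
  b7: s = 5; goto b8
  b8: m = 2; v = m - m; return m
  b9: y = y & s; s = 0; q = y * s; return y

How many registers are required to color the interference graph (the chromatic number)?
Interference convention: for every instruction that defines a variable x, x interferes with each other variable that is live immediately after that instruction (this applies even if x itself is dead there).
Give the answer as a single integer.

Per-block:
  b0: def={m,s,v,y} ue=∅
  b1: def={m} ue=∅
  b2: def={m,q} ue={v}
  b3: def={v} ue={v}
  b4: def={s,y} ue={s,v}
  b5: def={m,y} ue=∅
  b6: def={y} ue={y}
  b7: def={s} ue=∅
  b8: def={m,v} ue=∅
  b9: def={q,s,y} ue={s,y}

Liveness:
  live b0: ∅→{s,v}
  live b1: {s,v}→{s,v}
  live b2: {s,v}→{s}
  live b3: {s,v}→{s}
  live b4: {s,v}→∅
  live b5: {s}→{s,y}
  live b6: {s,y}→{s,y}
  live b7: ∅→∅
  live b8: ∅→∅
  live b9: {s,y}→∅

Conflict graph:
  m↔{s,v,y}
  q↔{s,v,y}
  s↔{m,q,v,y}
  v↔{m,q,s,y}
  y↔{m,q,s,v}

Registers:
  {m,s,v,y} pairwise interfere (4-clique) ⇒ χ ≥ 4
  4-colouring: r0={s}  r1={v}  r2={y}  r3={m,q}
  χ = 4

Answer: 4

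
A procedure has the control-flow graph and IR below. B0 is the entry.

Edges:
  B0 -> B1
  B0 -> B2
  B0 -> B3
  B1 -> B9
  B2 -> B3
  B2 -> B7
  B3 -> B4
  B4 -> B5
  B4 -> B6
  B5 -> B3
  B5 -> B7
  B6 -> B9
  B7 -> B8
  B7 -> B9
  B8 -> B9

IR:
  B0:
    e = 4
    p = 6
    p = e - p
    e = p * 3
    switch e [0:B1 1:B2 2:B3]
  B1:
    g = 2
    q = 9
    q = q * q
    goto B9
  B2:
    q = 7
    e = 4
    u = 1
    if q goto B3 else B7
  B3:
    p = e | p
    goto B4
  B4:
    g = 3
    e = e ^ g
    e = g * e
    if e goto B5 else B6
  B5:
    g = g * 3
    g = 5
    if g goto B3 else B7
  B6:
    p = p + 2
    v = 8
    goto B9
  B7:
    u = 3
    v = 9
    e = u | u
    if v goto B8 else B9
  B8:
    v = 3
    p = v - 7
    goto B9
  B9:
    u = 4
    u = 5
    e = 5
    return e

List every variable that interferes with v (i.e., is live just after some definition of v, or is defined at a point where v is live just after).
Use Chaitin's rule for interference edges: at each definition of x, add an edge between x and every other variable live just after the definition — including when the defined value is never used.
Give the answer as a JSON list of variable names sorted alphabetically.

Answer: ["e", "u"]

Analysis:
def/use:
  B0: {e,p} / ∅
  B1: {g,q} / ∅
  B2: {e,q,u} / ∅
  B3: {p} / {e,p}
  B4: {e,g} / {e}
  B5: {g} / {g}
  B6: {p,v} / {p}
  B7: {e,u,v} / ∅
  B8: {p,v} / ∅
  B9: {e,u} / ∅

Liveness:
  B0 li=∅ lo={e,p}
  B1 li=∅ lo=∅
  B2 li={p} lo={e,p}
  B3 li={e,p} lo={e,p}
  B4 li={e,p} lo={e,g,p}
  B5 li={e,g,p} lo={e,p}
  B6 li={p} lo=∅
  B7 li=∅ lo=∅
  B8 li=∅ lo=∅
  B9 li=∅ lo=∅

Conflict graph:
  e — {g,p,q,u,v}
  g — {e,p}
  p — {e,g,q,u}
  q — {e,p,u}
  u — {e,p,q,v}
  v — {e,u}

N(v) = ["e", "u"]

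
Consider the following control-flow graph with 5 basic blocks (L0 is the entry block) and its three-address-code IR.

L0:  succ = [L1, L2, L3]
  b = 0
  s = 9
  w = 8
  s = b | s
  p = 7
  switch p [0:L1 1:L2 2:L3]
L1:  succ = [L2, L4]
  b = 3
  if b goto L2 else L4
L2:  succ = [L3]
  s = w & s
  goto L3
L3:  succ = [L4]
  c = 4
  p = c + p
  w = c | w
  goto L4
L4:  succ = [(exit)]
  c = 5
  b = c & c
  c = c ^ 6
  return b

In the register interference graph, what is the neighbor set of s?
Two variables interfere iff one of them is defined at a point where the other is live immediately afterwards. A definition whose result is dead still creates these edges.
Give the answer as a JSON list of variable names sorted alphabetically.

Per-block:
  L0 def {b,p,s,w} use ∅
  L1 def {b} use ∅
  L2 def {s} use {s,w}
  L3 def {c,p,w} use {p,w}
  L4 def {b,c} use ∅

Live sets:
  L0: in=∅ out={p,s,w}
  L1: in={p,s,w} out={p,s,w}
  L2: in={p,s,w} out={p,w}
  L3: in={p,w} out=∅
  L4: in=∅ out=∅

Interference:
  b↔{c,p,s,w}
  c↔{b,p,w}
  p↔{b,c,s,w}
  s↔{b,p,w}
  w↔{b,c,p,s}

N(s) = ["b", "p", "w"]

Answer: ["b", "p", "w"]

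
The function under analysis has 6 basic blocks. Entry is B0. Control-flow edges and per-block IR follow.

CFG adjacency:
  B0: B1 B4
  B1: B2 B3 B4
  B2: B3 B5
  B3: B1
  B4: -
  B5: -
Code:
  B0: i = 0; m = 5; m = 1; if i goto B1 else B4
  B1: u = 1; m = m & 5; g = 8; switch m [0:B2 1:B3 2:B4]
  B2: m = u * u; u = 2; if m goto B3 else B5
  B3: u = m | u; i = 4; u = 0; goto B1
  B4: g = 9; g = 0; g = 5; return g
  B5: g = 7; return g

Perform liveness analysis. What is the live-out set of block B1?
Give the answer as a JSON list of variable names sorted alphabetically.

def/use:
  B0 def {i,m} use ∅
  B1 def {g,m,u} use {m}
  B2 def {m,u} use {u}
  B3 def {i,u} use {m,u}
  B4 def {g} use ∅
  B5 def {g} use ∅

Liveness:
  live B0: ∅→{m}
  live B1: {m}→{m,u}
  live B2: {u}→{m,u}
  live B3: {m,u}→{m}
  live B4: ∅→∅
  live B5: ∅→∅

live-out(B1) = ["m", "u"]

Answer: ["m", "u"]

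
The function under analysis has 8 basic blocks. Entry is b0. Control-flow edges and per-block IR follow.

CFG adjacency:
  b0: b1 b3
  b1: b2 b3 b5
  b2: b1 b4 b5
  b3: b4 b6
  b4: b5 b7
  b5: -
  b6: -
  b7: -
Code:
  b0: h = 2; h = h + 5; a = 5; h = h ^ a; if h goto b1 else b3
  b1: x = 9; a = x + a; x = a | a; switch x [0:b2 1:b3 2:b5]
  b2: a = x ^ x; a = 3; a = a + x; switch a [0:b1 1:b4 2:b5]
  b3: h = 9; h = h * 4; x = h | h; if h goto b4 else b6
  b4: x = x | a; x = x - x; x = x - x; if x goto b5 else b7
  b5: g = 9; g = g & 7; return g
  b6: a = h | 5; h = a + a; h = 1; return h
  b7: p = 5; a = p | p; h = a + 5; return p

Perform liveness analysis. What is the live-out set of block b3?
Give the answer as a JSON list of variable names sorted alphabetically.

Answer: ["a", "h", "x"]

Working:
Per-block:
  b0 def {a,h} use ∅
  b1 def {a,x} use {a}
  b2 def {a} use {x}
  b3 def {h,x} use ∅
  b4 def {x} use {a,x}
  b5 def {g} use ∅
  b6 def {a,h} use {h}
  b7 def {a,h,p} use ∅

Live sets:
  live b0: ∅→{a}
  live b1: {a}→{a,x}
  live b2: {x}→{a,x}
  live b3: {a}→{a,h,x}
  live b4: {a,x}→∅
  live b5: ∅→∅
  live b6: {h}→∅
  live b7: ∅→∅

live-out(b3) = ["a", "h", "x"]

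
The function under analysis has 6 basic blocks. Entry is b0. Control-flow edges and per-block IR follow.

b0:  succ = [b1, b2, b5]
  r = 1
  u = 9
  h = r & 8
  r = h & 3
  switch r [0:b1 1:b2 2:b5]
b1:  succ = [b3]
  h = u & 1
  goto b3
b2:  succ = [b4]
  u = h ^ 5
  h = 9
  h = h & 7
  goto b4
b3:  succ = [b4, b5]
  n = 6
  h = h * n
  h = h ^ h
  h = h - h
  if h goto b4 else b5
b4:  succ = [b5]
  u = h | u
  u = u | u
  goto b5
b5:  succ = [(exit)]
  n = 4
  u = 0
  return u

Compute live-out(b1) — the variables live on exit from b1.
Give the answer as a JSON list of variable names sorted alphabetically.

Answer: ["h", "u"]

Working:
def/use:
  b0: {h,r,u} / ∅
  b1: {h} / {u}
  b2: {h,u} / {h}
  b3: {h,n} / {h}
  b4: {u} / {h,u}
  b5: {n,u} / ∅

Liveness:
  b0 li=∅ lo={h,u}
  b1 li={u} lo={h,u}
  b2 li={h} lo={h,u}
  b3 li={h,u} lo={h,u}
  b4 li={h,u} lo=∅
  b5 li=∅ lo=∅

live-out(b1) = ["h", "u"]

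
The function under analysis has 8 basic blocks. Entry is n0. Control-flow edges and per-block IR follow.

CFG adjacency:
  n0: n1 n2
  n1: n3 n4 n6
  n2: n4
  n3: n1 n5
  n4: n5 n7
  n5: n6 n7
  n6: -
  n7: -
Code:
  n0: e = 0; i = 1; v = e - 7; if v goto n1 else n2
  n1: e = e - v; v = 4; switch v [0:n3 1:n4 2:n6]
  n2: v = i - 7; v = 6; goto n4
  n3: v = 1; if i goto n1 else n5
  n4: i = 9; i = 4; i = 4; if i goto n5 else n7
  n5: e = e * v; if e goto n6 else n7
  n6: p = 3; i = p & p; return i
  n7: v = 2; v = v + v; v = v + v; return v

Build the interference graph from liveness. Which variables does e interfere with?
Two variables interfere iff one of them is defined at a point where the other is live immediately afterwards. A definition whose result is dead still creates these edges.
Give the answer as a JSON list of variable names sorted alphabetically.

Per-block:
  n0 def {e,i,v} use ∅
  n1 def {e,v} use {e,v}
  n2 def {v} use {i}
  n3 def {v} use {i}
  n4 def {i} use ∅
  n5 def {e} use {e,v}
  n6 def {i,p} use ∅
  n7 def {v} use ∅

Liveness:
  live n0: ∅→{e,i,v}
  live n1: {e,i,v}→{e,i,v}
  live n2: {e,i}→{e,v}
  live n3: {e,i}→{e,i,v}
  live n4: {e,v}→{e,v}
  live n5: {e,v}→∅
  live n6: ∅→∅
  live n7: ∅→∅

Interfere edges:
  e: {i,v}
  i: {e,v}
  p: ∅
  v: {e,i}

N(e) = ["i", "v"]

Answer: ["i", "v"]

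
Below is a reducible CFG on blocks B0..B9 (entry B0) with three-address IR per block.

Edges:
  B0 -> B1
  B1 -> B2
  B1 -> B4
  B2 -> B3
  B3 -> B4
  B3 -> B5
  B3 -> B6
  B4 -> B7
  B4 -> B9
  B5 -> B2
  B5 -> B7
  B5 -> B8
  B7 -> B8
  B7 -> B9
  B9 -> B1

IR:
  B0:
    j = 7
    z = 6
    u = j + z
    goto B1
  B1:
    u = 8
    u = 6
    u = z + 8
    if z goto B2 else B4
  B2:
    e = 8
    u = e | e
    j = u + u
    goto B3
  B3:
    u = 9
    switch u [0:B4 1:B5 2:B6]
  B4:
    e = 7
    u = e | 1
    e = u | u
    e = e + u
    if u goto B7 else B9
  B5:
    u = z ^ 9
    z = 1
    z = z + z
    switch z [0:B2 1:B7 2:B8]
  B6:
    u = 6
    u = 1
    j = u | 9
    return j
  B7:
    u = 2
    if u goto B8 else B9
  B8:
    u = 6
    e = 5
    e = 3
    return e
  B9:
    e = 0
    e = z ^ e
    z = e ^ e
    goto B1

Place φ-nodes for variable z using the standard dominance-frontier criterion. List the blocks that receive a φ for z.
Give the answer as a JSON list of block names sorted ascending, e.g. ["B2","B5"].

Answer: ["B1", "B2", "B4", "B7", "B8", "B9"]

Analysis:
idom tree: B1←B0 B2←B1 B3←B2 B4←B1 B5←B3 B6←B3 B7←B1 B8←B1 B9←B1
Join-block Dom:
  B1: preds {B0,B9}: {B0} ∩ {B0,B1,B9} = {B0}; idom=B0
  B2: preds {B1,B5}: {B0,B1} ∩ {B0,B1,B2,B3,B5} = {B0,B1}; idom=B1
  B4: preds {B1,B3}: {B0,B1} ∩ {B0,B1,B2,B3} = {B0,B1}; idom=B1
  B7: preds {B4,B5}: {B0,B1,B4} ∩ {B0,B1,B2,B3,B5} = {B0,B1}; idom=B1
  B8: preds {B5,B7}: {B0,B1,B2,B3,B5} ∩ {B0,B1,B7} = {B0,B1}; idom=B1
  B9: preds {B4,B7}: {B0,B1,B4} ∩ {B0,B1,B7} = {B0,B1}; idom=B1

DF derivation:
  join B1 pred B0: · stop@B0
  join B1 pred B9: B9→B1 stop@B0
  join B2 pred B1: · stop@B1
  join B2 pred B5: B5→B3→B2 stop@B1
  join B4 pred B1: · stop@B1
  join B4 pred B3: B3→B2 stop@B1
  join B7 pred B4: B4 stop@B1
  join B7 pred B5: B5→B3→B2 stop@B1
  join B8 pred B5: B5→B3→B2 stop@B1
  join B8 pred B7: B7 stop@B1
  join B9 pred B4: B4 stop@B1
  join B9 pred B7: B7 stop@B1
  DF(B0)=∅
  DF(B1)={B1}
  DF(B2)={B2,B4,B7,B8}
  DF(B3)={B2,B4,B7,B8}
  DF(B4)={B7,B9}
  DF(B5)={B2,B7,B8}
  DF(B6)=∅
  DF(B7)={B8,B9}
  DF(B8)=∅
  DF(B9)={B1}

φ for z: defs {B0,B5,B9}
  DF⁺ = {B1,B2,B4,B7,B8,B9}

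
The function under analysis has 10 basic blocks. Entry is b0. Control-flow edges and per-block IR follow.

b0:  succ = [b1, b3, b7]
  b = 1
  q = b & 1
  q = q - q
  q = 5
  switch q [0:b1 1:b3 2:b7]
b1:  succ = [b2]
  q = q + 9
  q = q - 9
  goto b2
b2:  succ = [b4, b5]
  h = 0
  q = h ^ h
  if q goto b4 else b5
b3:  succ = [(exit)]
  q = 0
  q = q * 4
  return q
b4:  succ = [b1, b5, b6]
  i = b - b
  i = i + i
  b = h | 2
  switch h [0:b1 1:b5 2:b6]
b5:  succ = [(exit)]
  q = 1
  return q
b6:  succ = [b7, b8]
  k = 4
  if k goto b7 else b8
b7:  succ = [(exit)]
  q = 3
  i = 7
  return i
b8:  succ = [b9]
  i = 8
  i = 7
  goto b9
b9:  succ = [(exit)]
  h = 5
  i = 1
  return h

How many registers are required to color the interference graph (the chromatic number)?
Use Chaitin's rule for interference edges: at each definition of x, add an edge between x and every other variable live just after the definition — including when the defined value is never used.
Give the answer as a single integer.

def/use:
  b0: def={b,q} ue=∅
  b1: def={q} ue={q}
  b2: def={h,q} ue=∅
  b3: def={q} ue=∅
  b4: def={b,i} ue={b,h}
  b5: def={q} ue=∅
  b6: def={k} ue=∅
  b7: def={i,q} ue=∅
  b8: def={i} ue=∅
  b9: def={h,i} ue=∅

Backward fixpoint:
  b0 li=∅ lo={b,q}
  b1 li={b,q} lo={b}
  b2 li={b} lo={b,h,q}
  b3 li=∅ lo=∅
  b4 li={b,h,q} lo={b,q}
  b5 li=∅ lo=∅
  b6 li=∅ lo=∅
  b7 li=∅ lo=∅
  b8 li=∅ lo=∅
  b9 li=∅ lo=∅

Interference:
  b↔{h,q}
  h↔{b,i,q}
  i↔{h,q}
  k↔∅
  q↔{b,h,i}

Colouring:
  clique {b,h,q} ⇒ need ≥ 3
  3-colouring: R0={h,k}  R1={q}  R2={b,i}
  χ = 3

Answer: 3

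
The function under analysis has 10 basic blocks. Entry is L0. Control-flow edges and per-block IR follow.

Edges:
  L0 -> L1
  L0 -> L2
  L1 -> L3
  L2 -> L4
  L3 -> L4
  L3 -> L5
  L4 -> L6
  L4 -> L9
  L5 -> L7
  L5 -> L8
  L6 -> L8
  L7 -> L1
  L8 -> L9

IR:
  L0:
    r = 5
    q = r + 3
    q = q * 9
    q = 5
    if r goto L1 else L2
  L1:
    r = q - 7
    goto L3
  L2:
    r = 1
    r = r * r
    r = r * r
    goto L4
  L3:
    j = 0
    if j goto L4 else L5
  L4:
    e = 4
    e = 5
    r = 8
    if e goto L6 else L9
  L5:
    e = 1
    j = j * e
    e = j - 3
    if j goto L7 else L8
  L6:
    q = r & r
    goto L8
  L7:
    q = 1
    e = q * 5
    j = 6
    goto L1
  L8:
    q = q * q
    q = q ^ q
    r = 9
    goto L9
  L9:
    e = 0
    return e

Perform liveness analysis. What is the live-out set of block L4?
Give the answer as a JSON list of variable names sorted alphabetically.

def/use:
  L0 def {q,r} use ∅
  L1 def {r} use {q}
  L2 def {r} use ∅
  L3 def {j} use ∅
  L4 def {e,r} use ∅
  L5 def {e,j} use {j}
  L6 def {q} use {r}
  L7 def {e,j,q} use ∅
  L8 def {q,r} use {q}
  L9 def {e} use ∅

Live sets:
  L0: in=∅ out={q}
  L1: in={q} out={q}
  L2: in=∅ out=∅
  L3: in={q} out={j,q}
  L4: in=∅ out={r}
  L5: in={j,q} out={q}
  L6: in={r} out={q}
  L7: in=∅ out={q}
  L8: in={q} out=∅
  L9: in=∅ out=∅

live-out(L4) = ["r"]

Answer: ["r"]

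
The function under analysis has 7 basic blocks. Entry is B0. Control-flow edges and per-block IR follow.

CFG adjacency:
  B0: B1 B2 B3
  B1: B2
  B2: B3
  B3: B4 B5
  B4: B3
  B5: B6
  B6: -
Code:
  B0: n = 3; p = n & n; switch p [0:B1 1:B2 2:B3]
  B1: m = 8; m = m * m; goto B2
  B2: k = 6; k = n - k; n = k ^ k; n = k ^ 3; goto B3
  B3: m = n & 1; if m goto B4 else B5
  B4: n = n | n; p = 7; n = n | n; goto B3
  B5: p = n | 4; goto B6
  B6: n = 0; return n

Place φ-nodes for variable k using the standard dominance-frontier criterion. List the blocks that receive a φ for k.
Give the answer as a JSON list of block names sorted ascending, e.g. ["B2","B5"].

Answer: ["B3"]

Analysis:
idom tree: B1←B0 B2←B0 B3←B0 B4←B3 B5←B3 B6←B5
Join-block Dom:
  B2: preds {B0,B1}: {B0} ∩ {B0,B1} = {B0}; idom=B0
  B3: preds {B0,B2,B4}: {B0} ∩ {B0,B2} ∩ {B0,B3,B4} = {B0}; idom=B0

Frontier:
  B2←B0: walk · to B0
  B2←B1: walk B1 to B0
  B3←B0: walk · to B0
  B3←B2: walk B2 to B0
  B3←B4: walk B4→B3 to B0
  B0: DF=∅
  B1: DF={B2}
  B2: DF={B3}
  B3: DF={B3}
  B4: DF={B3}
  B5: DF=∅
  B6: DF=∅

φ for k: defs {B2}
  DF⁺ = {B3}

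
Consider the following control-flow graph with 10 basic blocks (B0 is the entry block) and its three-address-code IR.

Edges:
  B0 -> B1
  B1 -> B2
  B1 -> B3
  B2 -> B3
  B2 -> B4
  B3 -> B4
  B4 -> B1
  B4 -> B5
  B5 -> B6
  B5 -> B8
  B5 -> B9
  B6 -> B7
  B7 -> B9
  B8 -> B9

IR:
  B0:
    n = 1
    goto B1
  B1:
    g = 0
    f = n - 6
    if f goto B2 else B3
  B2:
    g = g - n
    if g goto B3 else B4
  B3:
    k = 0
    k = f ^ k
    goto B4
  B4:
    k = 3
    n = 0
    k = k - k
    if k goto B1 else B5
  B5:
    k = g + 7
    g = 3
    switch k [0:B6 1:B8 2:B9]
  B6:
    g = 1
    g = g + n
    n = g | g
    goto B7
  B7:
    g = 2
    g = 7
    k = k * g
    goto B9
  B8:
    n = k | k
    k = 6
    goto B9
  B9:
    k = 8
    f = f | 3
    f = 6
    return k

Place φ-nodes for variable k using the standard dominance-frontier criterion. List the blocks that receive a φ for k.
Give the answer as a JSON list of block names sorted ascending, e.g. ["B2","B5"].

Answer: ["B1", "B4", "B9"]

Working:
idom tree: B1←B0 B2←B1 B3←B1 B4←B1 B5←B4 B6←B5 B7←B6 B8←B5 B9←B5
Join-block Dom:
  B1: preds {B0,B4}: {B0} ∩ {B0,B1,B4} = {B0}; idom=B0
  B3: preds {B1,B2}: {B0,B1} ∩ {B0,B1,B2} = {B0,B1}; idom=B1
  B4: preds {B2,B3}: {B0,B1,B2} ∩ {B0,B1,B3} = {B0,B1}; idom=B1
  B9: preds {B5,B7,B8}: {B0,B1,B4,B5} ∩ {B0,B1,B4,B5,B6,B7} ∩ {B0,B1,B4,B5,B8} = {B0,B1,B4,B5}; idom=B5

Frontier:
  join B1 pred B0: · stop@B0
  join B1 pred B4: B4→B1 stop@B0
  join B3 pred B1: · stop@B1
  join B3 pred B2: B2 stop@B1
  join B4 pred B2: B2 stop@B1
  join B4 pred B3: B3 stop@B1
  join B9 pred B5: · stop@B5
  join B9 pred B7: B7→B6 stop@B5
  join B9 pred B8: B8 stop@B5
  B0: DF=∅
  B1: DF={B1}
  B2: DF={B3,B4}
  B3: DF={B4}
  B4: DF={B1}
  B5: DF=∅
  B6: DF={B9}
  B7: DF={B9}
  B8: DF={B9}
  B9: DF=∅

φ for k: defs {B3,B4,B5,B7,B8,B9}
  DF⁺ = {B1,B4,B9}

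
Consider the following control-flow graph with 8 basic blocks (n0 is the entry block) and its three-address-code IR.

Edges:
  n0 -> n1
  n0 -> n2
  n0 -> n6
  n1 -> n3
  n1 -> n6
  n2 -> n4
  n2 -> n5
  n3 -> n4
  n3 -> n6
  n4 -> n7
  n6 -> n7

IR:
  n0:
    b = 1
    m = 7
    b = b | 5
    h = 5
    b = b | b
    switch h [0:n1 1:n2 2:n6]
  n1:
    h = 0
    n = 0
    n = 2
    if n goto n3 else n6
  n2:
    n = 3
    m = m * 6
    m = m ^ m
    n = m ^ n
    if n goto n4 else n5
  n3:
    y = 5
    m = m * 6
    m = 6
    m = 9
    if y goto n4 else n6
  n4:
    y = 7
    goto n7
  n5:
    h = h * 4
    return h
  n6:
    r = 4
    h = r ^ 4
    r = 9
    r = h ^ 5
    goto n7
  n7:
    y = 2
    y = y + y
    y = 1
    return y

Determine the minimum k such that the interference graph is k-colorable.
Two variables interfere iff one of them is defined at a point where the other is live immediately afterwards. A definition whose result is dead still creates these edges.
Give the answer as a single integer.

Block summaries:
  n0 def {b,h,m} use ∅
  n1 def {h,n} use ∅
  n2 def {m,n} use {m}
  n3 def {m,y} use {m}
  n4 def {y} use ∅
  n5 def {h} use {h}
  n6 def {h,r} use ∅
  n7 def {y} use ∅

Live sets:
  n0: in=∅ out={h,m}
  n1: in={m} out={m}
  n2: in={h,m} out={h}
  n3: in={m} out=∅
  n4: in=∅ out=∅
  n5: in={h} out=∅
  n6: in=∅ out=∅
  n7: in=∅ out=∅

Interfere edges:
  b↔{h,m}
  h↔{b,m,n,r}
  m↔{b,h,n,y}
  n↔{h,m}
  r↔{h}
  y↔{m}

Chromatic number:
  {b,h,m} pairwise interfere (3-clique) ⇒ χ ≥ 3
  assign b→r2 h→r0 m→r1 n→r2 r→r1 y→r0 — no edge inside a register ⇒ χ ≤ 3
  χ = 3

Answer: 3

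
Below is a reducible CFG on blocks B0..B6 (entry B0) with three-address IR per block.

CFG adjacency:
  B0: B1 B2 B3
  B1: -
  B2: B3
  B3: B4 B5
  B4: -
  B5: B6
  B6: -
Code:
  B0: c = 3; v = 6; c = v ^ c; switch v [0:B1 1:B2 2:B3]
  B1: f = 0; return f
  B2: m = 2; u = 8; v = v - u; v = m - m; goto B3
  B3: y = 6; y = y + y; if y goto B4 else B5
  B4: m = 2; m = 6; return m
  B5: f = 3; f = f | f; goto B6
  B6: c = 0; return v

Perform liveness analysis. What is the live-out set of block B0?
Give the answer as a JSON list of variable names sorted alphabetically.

Answer: ["v"]

Derivation:
Per-block:
  B0: {c,v} / ∅
  B1: {f} / ∅
  B2: {m,u,v} / {v}
  B3: {y} / ∅
  B4: {m} / ∅
  B5: {f} / ∅
  B6: {c} / {v}

Live sets:
  B0: in=∅ out={v}
  B1: in=∅ out=∅
  B2: in={v} out={v}
  B3: in={v} out={v}
  B4: in=∅ out=∅
  B5: in={v} out={v}
  B6: in={v} out=∅

live-out(B0) = ["v"]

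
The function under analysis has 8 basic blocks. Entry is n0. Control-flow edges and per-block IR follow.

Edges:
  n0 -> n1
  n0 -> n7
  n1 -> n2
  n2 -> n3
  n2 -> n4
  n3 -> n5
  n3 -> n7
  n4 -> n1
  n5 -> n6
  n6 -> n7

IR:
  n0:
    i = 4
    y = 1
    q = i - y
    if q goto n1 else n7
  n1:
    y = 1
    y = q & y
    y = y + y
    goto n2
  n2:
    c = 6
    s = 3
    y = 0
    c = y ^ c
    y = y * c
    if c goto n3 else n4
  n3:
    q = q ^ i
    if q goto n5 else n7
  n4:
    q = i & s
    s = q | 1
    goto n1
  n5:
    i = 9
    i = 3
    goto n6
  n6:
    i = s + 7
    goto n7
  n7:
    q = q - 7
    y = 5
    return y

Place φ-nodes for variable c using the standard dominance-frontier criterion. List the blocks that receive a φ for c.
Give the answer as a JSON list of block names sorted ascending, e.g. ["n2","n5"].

idom tree: n1←n0 n2←n1 n3←n2 n4←n2 n5←n3 n6←n5 n7←n0
Dom at joins:
  n1: preds {n0,n4}: {n0} ∩ {n0,n1,n2,n4} = {n0}; idom=n0
  n7: preds {n0,n3,n6}: {n0} ∩ {n0,n1,n2,n3} ∩ {n0,n1,n2,n3,n5,n6} = {n0}; idom=n0

Frontier:
  join n1 pred n0: · stop@n0
  join n1 pred n4: n4→n2→n1 stop@n0
  join n7 pred n0: · stop@n0
  join n7 pred n3: n3→n2→n1 stop@n0
  join n7 pred n6: n6→n5→n3→n2→n1 stop@n0
  n0 → ∅
  n1 → {n1,n7}
  n2 → {n1,n7}
  n3 → {n7}
  n4 → {n1}
  n5 → {n7}
  n6 → {n7}
  n7 → ∅

φ for c: defs {n2}
  DF⁺ = {n1,n7}

Answer: ["n1", "n7"]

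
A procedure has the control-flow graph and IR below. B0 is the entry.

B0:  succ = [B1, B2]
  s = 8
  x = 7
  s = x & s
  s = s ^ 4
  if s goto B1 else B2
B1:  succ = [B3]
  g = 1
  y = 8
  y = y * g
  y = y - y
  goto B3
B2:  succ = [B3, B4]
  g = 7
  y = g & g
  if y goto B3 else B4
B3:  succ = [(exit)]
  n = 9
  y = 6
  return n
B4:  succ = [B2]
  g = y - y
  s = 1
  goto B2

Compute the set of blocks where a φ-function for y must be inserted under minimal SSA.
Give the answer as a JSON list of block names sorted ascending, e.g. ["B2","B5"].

Answer: ["B2", "B3"]

Derivation:
idom tree: B1←B0 B2←B0 B3←B0 B4←B2
Dom∩ at merges:
  B2: preds {B0,B4}: {B0} ∩ {B0,B2,B4} = {B0}; idom=B0
  B3: preds {B1,B2}: {B0,B1} ∩ {B0,B2} = {B0}; idom=B0

Frontier:
  B2←B0: walk · to B0
  B2←B4: walk B4→B2 to B0
  B3←B1: walk B1 to B0
  B3←B2: walk B2 to B0
  DF(B0)=∅
  DF(B1)={B3}
  DF(B2)={B2,B3}
  DF(B3)=∅
  DF(B4)={B2}

φ for y: defs {B1,B2,B3}
  DF⁺ = {B2,B3}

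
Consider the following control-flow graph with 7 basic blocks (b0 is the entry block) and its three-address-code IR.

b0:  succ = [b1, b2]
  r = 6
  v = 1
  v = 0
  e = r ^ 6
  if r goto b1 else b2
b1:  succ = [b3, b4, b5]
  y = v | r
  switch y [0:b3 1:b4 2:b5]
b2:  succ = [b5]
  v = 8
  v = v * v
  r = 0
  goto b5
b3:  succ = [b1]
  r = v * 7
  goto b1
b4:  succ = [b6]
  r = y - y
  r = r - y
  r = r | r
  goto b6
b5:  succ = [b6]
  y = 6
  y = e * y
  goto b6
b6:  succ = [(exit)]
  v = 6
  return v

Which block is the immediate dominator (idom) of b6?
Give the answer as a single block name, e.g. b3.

Answer: b0

Derivation:
idom tree: b1←b0 b2←b0 b3←b1 b4←b1 b5←b0 b6←b0
Join-block Dom:
  b1: preds {b0,b3}: {b0} ∩ {b0,b1,b3} = {b0}; idom=b0
  b5: preds {b1,b2}: {b0,b1} ∩ {b0,b2} = {b0}; idom=b0
  b6: preds {b4,b5}: {b0,b1,b4} ∩ {b0,b5} = {b0}; idom=b0

idom(b6) = b0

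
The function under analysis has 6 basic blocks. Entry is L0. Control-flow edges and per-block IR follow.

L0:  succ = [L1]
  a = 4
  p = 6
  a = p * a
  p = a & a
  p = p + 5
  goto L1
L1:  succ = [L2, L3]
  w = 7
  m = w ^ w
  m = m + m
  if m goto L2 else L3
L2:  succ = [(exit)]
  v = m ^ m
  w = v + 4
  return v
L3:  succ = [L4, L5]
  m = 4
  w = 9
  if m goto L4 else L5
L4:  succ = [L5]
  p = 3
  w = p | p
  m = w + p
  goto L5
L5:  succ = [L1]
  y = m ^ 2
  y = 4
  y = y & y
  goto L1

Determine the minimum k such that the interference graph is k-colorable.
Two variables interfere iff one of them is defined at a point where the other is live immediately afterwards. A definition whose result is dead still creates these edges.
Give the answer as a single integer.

Answer: 2

Derivation:
def/use:
  L0 def {a,p} use ∅
  L1 def {m,w} use ∅
  L2 def {v,w} use {m}
  L3 def {m,w} use ∅
  L4 def {m,p,w} use ∅
  L5 def {y} use {m}

Backward fixpoint:
  L0 li=∅ lo=∅
  L1 li=∅ lo={m}
  L2 li={m} lo=∅
  L3 li=∅ lo={m}
  L4 li=∅ lo={m}
  L5 li={m} lo=∅

Interference:
  a: {p}
  m: {w}
  p: {a,w}
  v: {w}
  w: {m,p,v}
  y: ∅

Registers:
  lower bound: {a,p} mutually conflict ⇒ χ ≥ 2
  2-colouring: r0={a,w,y}  r1={m,p,v}
  χ = 2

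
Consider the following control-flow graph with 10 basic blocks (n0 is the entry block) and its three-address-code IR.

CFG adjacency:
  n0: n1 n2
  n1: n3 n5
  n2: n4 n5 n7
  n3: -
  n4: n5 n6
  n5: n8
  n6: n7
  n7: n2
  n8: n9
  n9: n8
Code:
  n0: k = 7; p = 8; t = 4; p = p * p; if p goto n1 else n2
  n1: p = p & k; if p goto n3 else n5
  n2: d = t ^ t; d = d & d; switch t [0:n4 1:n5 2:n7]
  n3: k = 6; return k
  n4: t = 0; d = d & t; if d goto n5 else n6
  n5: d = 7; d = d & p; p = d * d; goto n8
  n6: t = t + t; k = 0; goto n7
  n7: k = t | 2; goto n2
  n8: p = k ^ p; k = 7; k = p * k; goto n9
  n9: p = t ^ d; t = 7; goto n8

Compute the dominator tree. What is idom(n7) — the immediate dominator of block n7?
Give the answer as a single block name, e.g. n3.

idom tree: n1←n0 n2←n0 n3←n1 n4←n2 n5←n0 n6←n4 n7←n2 n8←n5 n9←n8
Dom at joins:
  n2: preds {n0,n7}: {n0} ∩ {n0,n2,n7} = {n0}; idom=n0
  n5: preds {n1,n2,n4}: {n0,n1} ∩ {n0,n2} ∩ {n0,n2,n4} = {n0}; idom=n0
  n7: preds {n2,n6}: {n0,n2} ∩ {n0,n2,n4,n6} = {n0,n2}; idom=n2
  n8: preds {n5,n9}: {n0,n5} ∩ {n0,n5,n8,n9} = {n0,n5}; idom=n5

idom(n7) = n2

Answer: n2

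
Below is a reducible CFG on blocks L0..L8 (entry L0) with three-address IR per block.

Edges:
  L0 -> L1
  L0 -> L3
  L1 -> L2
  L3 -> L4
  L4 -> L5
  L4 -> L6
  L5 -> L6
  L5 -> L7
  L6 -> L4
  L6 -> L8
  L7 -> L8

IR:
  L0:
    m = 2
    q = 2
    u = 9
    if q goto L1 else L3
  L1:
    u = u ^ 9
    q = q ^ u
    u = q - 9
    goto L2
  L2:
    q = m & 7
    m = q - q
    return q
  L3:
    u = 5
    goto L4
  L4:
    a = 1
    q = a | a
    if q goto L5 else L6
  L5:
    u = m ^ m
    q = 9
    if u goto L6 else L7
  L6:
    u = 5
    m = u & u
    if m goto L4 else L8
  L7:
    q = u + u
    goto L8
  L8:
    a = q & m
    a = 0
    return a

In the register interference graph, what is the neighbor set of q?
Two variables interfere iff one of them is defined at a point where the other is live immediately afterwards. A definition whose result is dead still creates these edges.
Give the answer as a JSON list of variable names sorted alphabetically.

def/use:
  L0: {m,q,u} / ∅
  L1: {q,u} / {q,u}
  L2: {m,q} / {m}
  L3: {u} / ∅
  L4: {a,q} / ∅
  L5: {q,u} / {m}
  L6: {m,u} / ∅
  L7: {q} / {u}
  L8: {a} / {m,q}

Liveness:
  L0 li=∅ lo={m,q,u}
  L1 li={m,q,u} lo={m}
  L2 li={m} lo=∅
  L3 li={m} lo={m}
  L4 li={m} lo={m,q}
  L5 li={m} lo={m,q,u}
  L6 li={q} lo={m,q}
  L7 li={m,u} lo={m,q}
  L8 li={m,q} lo=∅

Interference:
  a: {m}
  m: {a,q,u}
  q: {m,u}
  u: {m,q}

N(q) = ["m", "u"]

Answer: ["m", "u"]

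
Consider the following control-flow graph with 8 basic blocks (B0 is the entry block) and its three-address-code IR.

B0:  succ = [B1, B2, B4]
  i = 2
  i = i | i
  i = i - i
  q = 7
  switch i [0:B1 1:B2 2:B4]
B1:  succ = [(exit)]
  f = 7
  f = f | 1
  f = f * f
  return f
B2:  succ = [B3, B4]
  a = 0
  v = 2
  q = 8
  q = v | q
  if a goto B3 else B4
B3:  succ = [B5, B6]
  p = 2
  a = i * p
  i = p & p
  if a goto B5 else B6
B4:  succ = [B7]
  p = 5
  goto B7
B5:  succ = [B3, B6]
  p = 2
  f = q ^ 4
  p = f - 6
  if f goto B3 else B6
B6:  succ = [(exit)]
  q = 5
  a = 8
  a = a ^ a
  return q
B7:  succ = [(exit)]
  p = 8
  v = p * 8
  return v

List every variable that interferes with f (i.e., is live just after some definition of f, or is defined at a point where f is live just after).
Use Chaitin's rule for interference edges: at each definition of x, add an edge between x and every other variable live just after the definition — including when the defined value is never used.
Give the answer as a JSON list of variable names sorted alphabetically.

Block summaries:
  B0 def {i,q} use ∅
  B1 def {f} use ∅
  B2 def {a,q,v} use ∅
  B3 def {a,i,p} use {i}
  B4 def {p} use ∅
  B5 def {f,p} use {q}
  B6 def {a,q} use ∅
  B7 def {p,v} use ∅

Live sets:
  B0: in=∅ out={i}
  B1: in=∅ out=∅
  B2: in={i} out={i,q}
  B3: in={i,q} out={i,q}
  B4: in=∅ out=∅
  B5: in={i,q} out={i,q}
  B6: in=∅ out=∅
  B7: in=∅ out=∅

Conflict graph:
  a↔{i,p,q,v}
  f↔{i,p,q}
  i↔{a,f,p,q,v}
  p↔{a,f,i,q}
  q↔{a,f,i,p,v}
  v↔{a,i,q}

N(f) = ["i", "p", "q"]

Answer: ["i", "p", "q"]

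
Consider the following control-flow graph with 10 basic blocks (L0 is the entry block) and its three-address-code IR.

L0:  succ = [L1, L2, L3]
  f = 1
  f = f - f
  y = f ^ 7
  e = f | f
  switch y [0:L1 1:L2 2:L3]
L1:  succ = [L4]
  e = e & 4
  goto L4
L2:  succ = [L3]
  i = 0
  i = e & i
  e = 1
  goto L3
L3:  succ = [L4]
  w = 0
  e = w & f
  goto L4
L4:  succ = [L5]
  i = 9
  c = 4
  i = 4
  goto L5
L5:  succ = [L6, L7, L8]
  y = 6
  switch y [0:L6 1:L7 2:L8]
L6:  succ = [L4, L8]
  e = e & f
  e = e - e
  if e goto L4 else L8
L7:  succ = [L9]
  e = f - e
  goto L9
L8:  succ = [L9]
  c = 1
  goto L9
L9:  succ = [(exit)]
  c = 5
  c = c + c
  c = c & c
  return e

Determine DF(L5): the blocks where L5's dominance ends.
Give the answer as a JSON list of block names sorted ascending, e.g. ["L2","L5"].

Answer: ["L4"]

Derivation:
idom tree: L1←L0 L2←L0 L3←L0 L4←L0 L5←L4 L6←L5 L7←L5 L8←L5 L9←L5
Join-block Dom:
  L3: preds {L0,L2}: {L0} ∩ {L0,L2} = {L0}; idom=L0
  L4: preds {L1,L3,L6}: {L0,L1} ∩ {L0,L3} ∩ {L0,L4,L5,L6} = {L0}; idom=L0
  L8: preds {L5,L6}: {L0,L4,L5} ∩ {L0,L4,L5,L6} = {L0,L4,L5}; idom=L5
  L9: preds {L7,L8}: {L0,L4,L5,L7} ∩ {L0,L4,L5,L8} = {L0,L4,L5}; idom=L5

DF derivation:
  L3←L0: walk · to L0
  L3←L2: walk L2 to L0
  L4←L1: walk L1 to L0
  L4←L3: walk L3 to L0
  L4←L6: walk L6→L5→L4 to L0
  L8←L5: walk · to L5
  L8←L6: walk L6 to L5
  L9←L7: walk L7 to L5
  L9←L8: walk L8 to L5
  L0: DF=∅
  L1: DF={L4}
  L2: DF={L3}
  L3: DF={L4}
  L4: DF={L4}
  L5: DF={L4}
  L6: DF={L4,L8}
  L7: DF={L9}
  L8: DF={L9}
  L9: DF=∅

DF(L5) = ["L4"]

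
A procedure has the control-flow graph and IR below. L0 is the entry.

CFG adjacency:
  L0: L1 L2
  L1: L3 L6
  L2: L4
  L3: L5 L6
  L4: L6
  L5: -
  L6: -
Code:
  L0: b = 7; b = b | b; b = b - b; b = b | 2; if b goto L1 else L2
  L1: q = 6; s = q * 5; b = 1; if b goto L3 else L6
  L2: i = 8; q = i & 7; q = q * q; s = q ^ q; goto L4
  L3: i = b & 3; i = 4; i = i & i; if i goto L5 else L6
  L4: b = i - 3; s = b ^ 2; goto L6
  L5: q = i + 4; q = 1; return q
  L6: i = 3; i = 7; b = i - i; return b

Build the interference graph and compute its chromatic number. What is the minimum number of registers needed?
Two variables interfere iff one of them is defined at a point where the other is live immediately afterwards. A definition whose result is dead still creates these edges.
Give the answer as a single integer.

def/use:
  L0 def {b} use ∅
  L1 def {b,q,s} use ∅
  L2 def {i,q,s} use ∅
  L3 def {i} use {b}
  L4 def {b,s} use {i}
  L5 def {q} use {i}
  L6 def {b,i} use ∅

Live sets:
  L0 li=∅ lo=∅
  L1 li=∅ lo={b}
  L2 li=∅ lo={i}
  L3 li={b} lo={i}
  L4 li={i} lo=∅
  L5 li={i} lo=∅
  L6 li=∅ lo=∅

Interference:
  b — ∅
  i — {q,s}
  q — {i}
  s — {i}

Chromatic number:
  clique {i,q} ⇒ need ≥ 2
  assign b→R0 i→R0 q→R1 s→R1 — no edge inside a register ⇒ χ ≤ 2
  χ = 2

Answer: 2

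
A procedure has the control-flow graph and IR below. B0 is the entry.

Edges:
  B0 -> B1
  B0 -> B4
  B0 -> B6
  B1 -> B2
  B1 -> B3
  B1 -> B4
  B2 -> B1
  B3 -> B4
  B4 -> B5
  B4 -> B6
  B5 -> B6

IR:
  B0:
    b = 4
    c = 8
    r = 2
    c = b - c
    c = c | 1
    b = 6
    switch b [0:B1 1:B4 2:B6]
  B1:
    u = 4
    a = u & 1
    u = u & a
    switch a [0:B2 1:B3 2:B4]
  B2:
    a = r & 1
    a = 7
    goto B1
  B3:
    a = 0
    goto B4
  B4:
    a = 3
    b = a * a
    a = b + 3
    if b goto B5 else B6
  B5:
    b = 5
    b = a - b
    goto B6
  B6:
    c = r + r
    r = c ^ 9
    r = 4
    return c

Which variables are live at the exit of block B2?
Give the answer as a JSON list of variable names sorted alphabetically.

Answer: ["r"]

Working:
def/use:
  B0: {b,c,r} / ∅
  B1: {a,u} / ∅
  B2: {a} / {r}
  B3: {a} / ∅
  B4: {a,b} / ∅
  B5: {b} / {a}
  B6: {c,r} / {r}

Live sets:
  B0: in=∅ out={r}
  B1: in={r} out={r}
  B2: in={r} out={r}
  B3: in={r} out={r}
  B4: in={r} out={a,r}
  B5: in={a,r} out={r}
  B6: in={r} out=∅

live-out(B2) = ["r"]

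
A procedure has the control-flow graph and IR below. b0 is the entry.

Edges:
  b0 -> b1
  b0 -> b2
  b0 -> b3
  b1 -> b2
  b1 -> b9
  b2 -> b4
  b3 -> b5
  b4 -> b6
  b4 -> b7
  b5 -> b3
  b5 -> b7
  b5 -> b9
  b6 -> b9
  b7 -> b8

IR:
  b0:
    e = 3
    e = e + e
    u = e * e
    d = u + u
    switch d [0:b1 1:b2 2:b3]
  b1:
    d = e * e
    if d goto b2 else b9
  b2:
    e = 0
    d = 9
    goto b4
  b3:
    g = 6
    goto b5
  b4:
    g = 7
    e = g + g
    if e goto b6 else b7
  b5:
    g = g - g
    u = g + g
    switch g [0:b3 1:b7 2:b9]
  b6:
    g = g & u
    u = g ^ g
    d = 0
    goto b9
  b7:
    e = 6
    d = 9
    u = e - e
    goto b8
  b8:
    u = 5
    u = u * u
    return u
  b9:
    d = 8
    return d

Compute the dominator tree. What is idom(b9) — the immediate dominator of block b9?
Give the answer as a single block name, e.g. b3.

idom tree: b1←b0 b2←b0 b3←b0 b4←b2 b5←b3 b6←b4 b7←b0 b8←b7 b9←b0
Dom∩ at merges:
  b2: preds {b0,b1}: {b0} ∩ {b0,b1} = {b0}; idom=b0
  b3: preds {b0,b5}: {b0} ∩ {b0,b3,b5} = {b0}; idom=b0
  b7: preds {b4,b5}: {b0,b2,b4} ∩ {b0,b3,b5} = {b0}; idom=b0
  b9: preds {b1,b5,b6}: {b0,b1} ∩ {b0,b3,b5} ∩ {b0,b2,b4,b6} = {b0}; idom=b0

idom(b9) = b0

Answer: b0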